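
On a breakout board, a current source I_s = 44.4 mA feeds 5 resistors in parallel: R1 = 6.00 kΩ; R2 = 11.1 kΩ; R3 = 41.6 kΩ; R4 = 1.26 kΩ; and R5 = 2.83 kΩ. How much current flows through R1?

Conductances: ΣG = 1/6.00 + 1/11.1 + 1/41.6 + 1/1.26 + 1/2.83 = 1.428 (1/kΩ).
Current divider: I(R1) = I_s · G_k/ΣG = 44.4 × (0.1667/1.428) = 44.4 × 0.1167 = 5.183 mA.

I ≈ 5.18 mA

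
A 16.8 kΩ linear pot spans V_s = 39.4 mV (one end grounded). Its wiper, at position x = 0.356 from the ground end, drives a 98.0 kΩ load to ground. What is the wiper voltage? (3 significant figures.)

V_out ≈ 13.5 mV

The pot divides into 10.82 kΩ above the wiper and 5.981 kΩ below.
(x·R_p) ‖ R_L = 5.637 kΩ.
Then V_out = V_s · 5.637/(10.82 + 5.637) = 13.50 mV.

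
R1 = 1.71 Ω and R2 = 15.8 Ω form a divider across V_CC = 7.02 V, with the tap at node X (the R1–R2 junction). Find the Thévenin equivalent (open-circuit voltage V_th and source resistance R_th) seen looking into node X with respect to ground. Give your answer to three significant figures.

With X open, the divider is unloaded: V_th = 7.02 × 15.8/17.51 = 6.334 V.
With V_CC suppressed (replaced by a short), R_th = R1 ‖ R2 = (1.710 × 15.8)/(1.710 + 15.8) = 1.543 Ω.

V_th ≈ 6.33 V, R_th ≈ 1.54 Ω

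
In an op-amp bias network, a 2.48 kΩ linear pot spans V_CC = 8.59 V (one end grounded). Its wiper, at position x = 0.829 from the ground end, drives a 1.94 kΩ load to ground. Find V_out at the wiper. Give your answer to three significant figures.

Split the track: R_lower = x·R_p = 2.056 kΩ, R_upper = (1−x)·R_p = 0.4241 kΩ.
R_L loads the lower segment: effective lower R = 0.9981 kΩ.
Loaded-divider output: V_out = 8.59 × 0.7018 = 6.029 V.

V_out ≈ 6.03 V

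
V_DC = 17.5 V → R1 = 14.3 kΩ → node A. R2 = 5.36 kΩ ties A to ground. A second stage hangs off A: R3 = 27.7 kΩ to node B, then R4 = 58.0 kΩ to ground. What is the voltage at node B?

Node A sees R2 in parallel with the series input of stage 2, R3 + R4 = 85.70 kΩ.
Effective lower resistance at A: R2 ‖ 85.70 = 5.044 kΩ.
First divider: V_A = V_DC · 5.044/(14.3 + 5.044) = 4.564 V.
V_B = V_A × 0.6768 = 3.088 V.

V_B ≈ 3.09 V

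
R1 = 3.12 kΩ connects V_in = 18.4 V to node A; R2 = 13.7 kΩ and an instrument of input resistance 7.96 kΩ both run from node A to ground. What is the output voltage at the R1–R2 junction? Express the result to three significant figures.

R2 ‖ R_L = (13.7 × 7.96)/(13.7 + 7.96) = 5.035 kΩ.
Voltage divider with the loaded lower leg: V_out = 18.4 × 5.035/(3.12 + 5.035) = 18.4 × 0.6174 = 11.36 V.
(Unloaded it would be 15.0 V; the load pulls it down.)

V_out ≈ 11.4 V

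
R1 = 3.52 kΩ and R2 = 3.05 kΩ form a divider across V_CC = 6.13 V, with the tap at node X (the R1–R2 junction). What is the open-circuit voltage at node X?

With X open, the divider is unloaded: V_th = 6.13 × 3.05/6.570 = 2.846 V.

V_th ≈ 2.85 V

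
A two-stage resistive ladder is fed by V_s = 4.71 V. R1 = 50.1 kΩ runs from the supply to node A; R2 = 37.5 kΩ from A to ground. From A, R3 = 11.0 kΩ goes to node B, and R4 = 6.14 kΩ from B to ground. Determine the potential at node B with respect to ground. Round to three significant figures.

The second stage (R3 + R4 = 17.14 kΩ) loads node A in parallel with R2.
Effective lower resistance at A: R2 ‖ 17.14 = 11.76 kΩ.
V_A = 4.71 × 11.76/(50.1 + 11.76) = 0.8956 V.
V_B = V_A × 0.3582 = 0.3208 V.

V_B ≈ 0.321 V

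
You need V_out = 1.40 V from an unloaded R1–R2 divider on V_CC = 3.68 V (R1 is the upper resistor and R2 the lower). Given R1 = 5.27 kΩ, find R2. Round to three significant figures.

Required fraction k = V_out/V_CC = 0.3804.
So R2 = R1 · V_out/(V_CC − V_out) = 5.27 × 1.40/(3.68 − 1.40) = 5.27 × 0.6140 = 3.236 kΩ.

R2 ≈ 3.24 kΩ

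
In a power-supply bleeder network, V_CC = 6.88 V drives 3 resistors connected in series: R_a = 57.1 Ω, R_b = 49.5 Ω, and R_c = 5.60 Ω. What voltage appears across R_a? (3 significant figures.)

V ≈ 3.50 V

Series total: ΣR = 57.1 + 49.5 + 5.60 = 112.2 Ω.
V = V_CC · R/ΣR = 6.88 × 0.5089 = 3.501 V.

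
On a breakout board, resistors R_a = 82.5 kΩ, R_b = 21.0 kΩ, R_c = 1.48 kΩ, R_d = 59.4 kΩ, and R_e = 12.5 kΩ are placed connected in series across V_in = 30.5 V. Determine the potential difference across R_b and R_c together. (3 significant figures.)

V ≈ 3.88 V

Series total: ΣR = 82.5 + 21.0 + 1.48 + 59.4 + 12.5 = 176.9 kΩ.
R_{R_b..R_c} = 21.0 + 1.48 = 22.48 kΩ.
V = V_in · R/ΣR = 30.5 × 0.1271 = 3.876 V.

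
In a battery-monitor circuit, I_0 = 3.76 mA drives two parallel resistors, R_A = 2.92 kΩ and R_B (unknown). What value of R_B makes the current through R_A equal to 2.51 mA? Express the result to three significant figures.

Two-branch current divider: I_A = I_0 · R_B/(R_A + R_B).
With f = 0.6676, R_B = R_A · f/(1−f) = 2.92 × 2.008 = 5.863 kΩ.

R_B ≈ 5.86 kΩ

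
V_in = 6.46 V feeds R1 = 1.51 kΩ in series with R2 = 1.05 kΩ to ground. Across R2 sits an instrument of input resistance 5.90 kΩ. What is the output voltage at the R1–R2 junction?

The load sits in parallel with R2, giving an effective lower resistance R2' = R2·R_L/(R2+R_L) = 0.8914 kΩ.
Then V_out = V_in · R2'/(R1 + R2') = 6.46 × 0.8914/2.401 = 2.398 V.

V_out ≈ 2.40 V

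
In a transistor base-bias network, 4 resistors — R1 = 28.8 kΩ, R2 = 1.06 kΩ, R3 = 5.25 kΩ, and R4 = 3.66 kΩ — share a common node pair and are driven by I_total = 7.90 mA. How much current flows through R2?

I ≈ 5.17 mA

Total conductance ΣG = 1/28.8 + 1/1.06 + 1/5.25 + 1/3.66 = 1.442 (units of 1/kΩ).
Current divider: I(R2) = I_total · G_k/ΣG = 7.90 × (0.9434/1.442) = 7.90 × 0.6543 = 5.169 mA.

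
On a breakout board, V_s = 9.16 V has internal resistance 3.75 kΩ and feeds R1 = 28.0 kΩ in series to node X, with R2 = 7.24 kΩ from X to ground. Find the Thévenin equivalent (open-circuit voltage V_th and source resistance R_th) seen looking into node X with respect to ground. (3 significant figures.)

R1' = 3.75 + 28.0 = 31.75 kΩ (source resistance + R1).
V_th is the unloaded tap voltage: V_s · R2/(R1'+R2) = 9.16 × 0.1857 = 1.701 V.
Looking into X with the source shorted: R_th = R1'·R2/(R1'+R2) = 31.75 × 7.24/38.99 = 5.896 kΩ.

V_th ≈ 1.70 V, R_th ≈ 5.90 kΩ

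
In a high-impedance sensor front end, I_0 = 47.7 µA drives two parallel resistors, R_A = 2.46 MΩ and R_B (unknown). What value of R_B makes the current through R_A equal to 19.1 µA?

R_B ≈ 1.64 MΩ

Two-branch current divider: I_A = I_0 · R_B/(R_A + R_B).
19.1/47.7 = R_B/(R_A + R_B) → R_B = R_A · (0.4004)/(1 − 0.4004) = 2.46 × 0.6678 = 1.643 MΩ.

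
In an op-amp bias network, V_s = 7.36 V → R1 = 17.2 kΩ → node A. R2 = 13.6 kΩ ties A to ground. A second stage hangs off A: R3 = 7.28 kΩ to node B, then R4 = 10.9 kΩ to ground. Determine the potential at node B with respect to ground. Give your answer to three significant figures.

The second stage (R3 + R4 = 18.18 kΩ) loads node A in parallel with R2.
R2 ‖ (R3+R4) = 7.780 kΩ.
V_A = 7.36 × 7.780/(17.2 + 7.780) = 2.292 V.
Then the unloaded second divider: V_B = V_A × R4/(R3+R4) = 2.292 × 0.5996 = 1.374 V.

V_B ≈ 1.37 V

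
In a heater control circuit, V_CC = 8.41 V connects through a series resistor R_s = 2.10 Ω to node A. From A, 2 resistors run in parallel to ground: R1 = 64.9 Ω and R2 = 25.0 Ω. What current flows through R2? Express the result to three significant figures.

I ≈ 0.301 A

Parallel bank: R_p = 1/(1/64.9 + 1/25.0) = 18.05 Ω.
Node voltage V_A = V_CC · R_p/(R_s + R_p) = 8.41 × 0.8958 = 7.533 V.
Branch current I = V_A/R2 = 7.533/25.0 = 0.3013 A.
(Equivalently: I_total = 0.4174 A, then current-divider fraction G_k/ΣG = 0.7219.)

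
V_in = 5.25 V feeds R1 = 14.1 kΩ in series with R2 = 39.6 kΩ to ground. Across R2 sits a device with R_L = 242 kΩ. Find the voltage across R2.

V_out ≈ 3.71 V

R2 ‖ R_L = (39.6 × 242)/(39.6 + 242) = 34.03 kΩ.
Now apply the divider: V_out = 5.25 × 0.7071 = 3.712 V.
(Unloaded it would be 3.87 V; the load pulls it down.)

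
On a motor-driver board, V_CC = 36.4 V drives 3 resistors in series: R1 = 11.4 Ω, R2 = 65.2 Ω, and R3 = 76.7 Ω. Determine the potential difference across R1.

V ≈ 2.71 V

Series total: ΣR = 11.4 + 65.2 + 76.7 = 153.3 Ω.
By the voltage-divider rule, V = 36.4 × 11.40/153.3 = 2.707 V.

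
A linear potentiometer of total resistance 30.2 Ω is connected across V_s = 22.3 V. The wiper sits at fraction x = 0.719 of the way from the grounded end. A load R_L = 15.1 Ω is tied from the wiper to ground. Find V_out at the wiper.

V_out ≈ 11.4 V

The pot divides into 8.486 Ω above the wiper and 21.71 Ω below.
Lower segment in parallel with the load: 21.71 ‖ 15.1 = 8.906 Ω.
Then V_out = V_s · 8.906/(8.486 + 8.906) = 11.42 V.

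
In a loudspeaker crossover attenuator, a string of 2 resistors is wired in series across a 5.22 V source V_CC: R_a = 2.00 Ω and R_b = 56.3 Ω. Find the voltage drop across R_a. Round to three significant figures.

V ≈ 0.179 V

ΣR = 2.00 + 56.3 = 58.30 Ω.
Voltage divider: V = V_CC · (2.000 / 58.30) = 5.22 × 0.03431 = 0.1791 V.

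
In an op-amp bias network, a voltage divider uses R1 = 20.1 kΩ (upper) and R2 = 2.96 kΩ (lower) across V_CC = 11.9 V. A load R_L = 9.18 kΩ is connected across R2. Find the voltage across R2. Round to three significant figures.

V_out ≈ 1.19 V

R2 ‖ R_L = (2.96 × 9.18)/(2.96 + 9.18) = 2.238 kΩ.
Now apply the divider: V_out = 11.9 × 0.1002 = 1.192 V.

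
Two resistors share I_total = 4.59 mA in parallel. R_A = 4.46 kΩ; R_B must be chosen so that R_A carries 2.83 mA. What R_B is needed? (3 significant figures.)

R_B ≈ 7.17 kΩ

Two-branch current divider: I_A = I_total · R_B/(R_A + R_B).
2.83/4.59 = R_B/(R_A + R_B) → R_B = R_A · (0.6166)/(1 − 0.6166) = 4.46 × 1.608 = 7.171 kΩ.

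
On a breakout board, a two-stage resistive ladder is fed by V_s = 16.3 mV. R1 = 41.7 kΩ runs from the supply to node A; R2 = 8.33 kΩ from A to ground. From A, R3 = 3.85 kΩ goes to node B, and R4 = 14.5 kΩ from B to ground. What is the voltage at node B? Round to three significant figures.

V_B ≈ 1.56 mV

The second stage (R3 + R4 = 18.35 kΩ) loads node A in parallel with R2.
R2 ‖ (R3+R4) = 5.729 kΩ.
So V_A = 16.3 × 0.1208 = 1.969 mV.
Stage 2 is unloaded, so V_B = V_A · R4/(R3+R4) = 1.969 × 14.5/18.35 = 1.556 mV.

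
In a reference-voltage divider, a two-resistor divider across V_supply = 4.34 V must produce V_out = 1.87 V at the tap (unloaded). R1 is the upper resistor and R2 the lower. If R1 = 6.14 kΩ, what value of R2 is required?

The divider ratio is R2/(R1+R2) = 1.87/4.34 = 0.4309.
So R2 = R1 · V_out/(V_supply − V_out) = 6.14 × 1.87/(4.34 − 1.87) = 6.14 × 0.7571 = 4.649 kΩ.

R2 ≈ 4.65 kΩ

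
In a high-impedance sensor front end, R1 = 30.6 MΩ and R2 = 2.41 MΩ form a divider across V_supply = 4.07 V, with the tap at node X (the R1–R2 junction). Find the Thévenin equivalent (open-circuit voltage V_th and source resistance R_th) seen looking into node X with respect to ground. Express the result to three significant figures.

V_th ≈ 0.297 V, R_th ≈ 2.23 MΩ

V_th is the unloaded tap voltage: V_supply · R2/(R1+R2) = 4.07 × 0.07301 = 0.2971 V.
Looking into X with the source shorted: R_th = R1·R2/(R1+R2) = 30.60 × 2.41/33.01 = 2.234 MΩ.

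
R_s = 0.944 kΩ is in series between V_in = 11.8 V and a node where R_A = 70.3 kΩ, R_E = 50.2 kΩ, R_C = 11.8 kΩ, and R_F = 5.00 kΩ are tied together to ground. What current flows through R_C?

Parallel bank: R_p = 1/(1/70.3 + 1/50.2 + 1/11.8 + 1/5.00) = 3.136 kΩ.
V_A by voltage divider: V_A = 11.8 × 3.136/(0.944 + 3.136) = 9.070 V.
I(R_C) = V_A / R_C = 9.070/11.8 = 0.7686 mA.

I ≈ 0.769 mA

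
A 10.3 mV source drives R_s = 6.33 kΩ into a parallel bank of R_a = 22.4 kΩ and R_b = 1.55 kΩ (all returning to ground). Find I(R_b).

I ≈ 1.24 µA

Equivalent of the parallel group: R_p = 1.450 kΩ.
V_A = 10.3 × 1.450/7.780 = 1.919 mV.
I(R_b) = V_A / R_b = 1.919/1.55 = 1.238 µA.
(Check via current divider: I_total = 1.324 µA; share G_k/ΣG = 0.9353 → same result.)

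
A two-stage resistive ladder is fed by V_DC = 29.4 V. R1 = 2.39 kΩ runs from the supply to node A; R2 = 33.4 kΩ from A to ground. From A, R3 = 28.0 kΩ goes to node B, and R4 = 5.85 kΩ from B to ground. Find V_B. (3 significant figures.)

Node A sees R2 in parallel with the series input of stage 2, R3 + R4 = 33.85 kΩ.
R2 ‖ (R3+R4) = 16.81 kΩ.
So V_A = 29.4 × 0.8755 = 25.74 V.
Then the unloaded second divider: V_B = V_A × R4/(R3+R4) = 25.74 × 0.1728 = 4.449 V.

V_B ≈ 4.45 V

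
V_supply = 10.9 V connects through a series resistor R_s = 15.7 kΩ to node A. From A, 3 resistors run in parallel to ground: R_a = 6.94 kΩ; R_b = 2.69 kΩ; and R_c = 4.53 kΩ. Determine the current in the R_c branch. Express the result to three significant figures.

Equivalent of the parallel group: R_p = 1.358 kΩ.
V_A by voltage divider: V_A = 10.9 × 1.358/(15.7 + 1.358) = 0.8675 V.
Branch current I = V_A/R_c = 0.8675/4.53 = 0.1915 mA.

I ≈ 0.192 mA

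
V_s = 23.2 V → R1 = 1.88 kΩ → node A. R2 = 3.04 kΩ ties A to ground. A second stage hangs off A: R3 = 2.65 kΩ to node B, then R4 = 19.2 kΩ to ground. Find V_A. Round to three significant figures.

Looking into the second stage from A: R3 + R4 = 21.85 kΩ appears in parallel with R2.
Effective lower resistance at A: R2 ‖ 21.85 = 2.669 kΩ.
V_A = 23.2 × 2.669/(1.88 + 2.669) = 13.61 V.

V_A ≈ 13.6 V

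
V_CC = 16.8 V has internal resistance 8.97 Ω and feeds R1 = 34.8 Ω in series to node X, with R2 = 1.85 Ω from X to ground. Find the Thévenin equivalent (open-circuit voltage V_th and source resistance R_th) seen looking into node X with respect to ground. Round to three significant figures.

V_th ≈ 0.681 V, R_th ≈ 1.77 Ω

R1' = 8.97 + 34.8 = 43.77 Ω (source resistance + R1).
Open-circuit (no load on X): V_th = V_CC · R2/(R1' + R2) = 16.8 × 1.85/(43.77 + 1.85) = 0.6813 V.
Looking into X with the source shorted: R_th = R1'·R2/(R1'+R2) = 43.77 × 1.85/45.62 = 1.775 Ω.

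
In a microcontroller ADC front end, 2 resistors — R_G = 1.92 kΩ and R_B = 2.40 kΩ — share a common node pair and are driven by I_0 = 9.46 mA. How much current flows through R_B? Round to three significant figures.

Two-branch current divider: I_k = I_0 · R_other/(R_1 + R_2).
So I = 9.46 × 1.92/4.320 = 4.204 mA.

I ≈ 4.20 mA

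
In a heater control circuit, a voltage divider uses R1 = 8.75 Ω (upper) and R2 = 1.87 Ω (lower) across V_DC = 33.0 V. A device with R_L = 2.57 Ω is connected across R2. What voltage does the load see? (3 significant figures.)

The load sits in parallel with R2, giving an effective lower resistance R2' = R2·R_L/(R2+R_L) = 1.082 Ω.
Now apply the divider: V_out = 33.0 × 0.1101 = 3.633 V.

V_out ≈ 3.63 V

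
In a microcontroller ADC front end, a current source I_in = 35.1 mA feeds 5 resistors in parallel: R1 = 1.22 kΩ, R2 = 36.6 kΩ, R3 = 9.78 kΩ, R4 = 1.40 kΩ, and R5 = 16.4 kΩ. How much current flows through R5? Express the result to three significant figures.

ΣG = 1/1.22 + 1/36.6 + 1/9.78 + 1/1.40 + 1/16.4 = 1.725.
R5 takes the fraction G_k/ΣG = 0.06098/1.725 = 0.03536, so I = 35.1 × 0.03536 = 1.241 mA.

I ≈ 1.24 mA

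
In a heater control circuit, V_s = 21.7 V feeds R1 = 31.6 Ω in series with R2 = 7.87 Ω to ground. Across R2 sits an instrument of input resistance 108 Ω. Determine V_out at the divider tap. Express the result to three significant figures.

First combine the lower leg with the load: R2 ‖ R_L = 7.335 Ω.
Now apply the divider: V_out = 21.7 × 0.1884 = 4.088 V.
(Unloaded it would be 4.33 V; the load pulls it down.)

V_out ≈ 4.09 V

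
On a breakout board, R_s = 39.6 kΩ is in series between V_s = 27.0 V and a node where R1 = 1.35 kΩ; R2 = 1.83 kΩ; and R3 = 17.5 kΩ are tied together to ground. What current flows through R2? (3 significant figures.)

Combine the parallel branches: R_p = (1/1.35 + 1/1.83 + 1/17.5)⁻¹ = 0.7439 kΩ.
V_A = 27.0 × 0.7439/40.34 = 0.4978 V.
Branch current I = V_A/R2 = 0.4978/1.83 = 0.2720 mA.
(Check via current divider: I_total = 0.6692 mA; share G_k/ΣG = 0.4065 → same result.)

I ≈ 0.272 mA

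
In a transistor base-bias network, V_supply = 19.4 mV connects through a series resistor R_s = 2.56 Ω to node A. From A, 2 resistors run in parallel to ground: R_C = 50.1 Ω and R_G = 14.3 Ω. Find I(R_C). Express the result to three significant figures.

Combine the parallel branches: R_p = (1/50.1 + 1/14.3)⁻¹ = 11.12 Ω.
V_A = 19.4 × 11.12/13.68 = 15.77 mV.
I(R_C) = V_A / R_C = 15.77/50.1 = 0.3148 mA.

I ≈ 0.315 mA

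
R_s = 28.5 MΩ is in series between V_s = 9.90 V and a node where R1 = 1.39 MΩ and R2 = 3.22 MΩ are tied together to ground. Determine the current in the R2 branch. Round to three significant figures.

Combine the parallel branches: R_p = (1/1.39 + 1/3.22)⁻¹ = 0.9709 MΩ.
V_A = 9.90 × 0.9709/29.47 = 0.3261 V.
I(R2) = V_A / R2 = 0.3261/3.22 = 0.1013 µA.

I ≈ 0.101 µA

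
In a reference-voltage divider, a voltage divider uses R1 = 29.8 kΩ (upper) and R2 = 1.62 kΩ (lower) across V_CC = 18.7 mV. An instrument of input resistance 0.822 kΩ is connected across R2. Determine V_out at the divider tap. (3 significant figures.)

V_out ≈ 0.336 mV

First combine the lower leg with the load: R2 ‖ R_L = 0.5453 kΩ.
Voltage divider with the loaded lower leg: V_out = 18.7 × 0.5453/(29.8 + 0.5453) = 18.7 × 0.01797 = 0.3360 mV.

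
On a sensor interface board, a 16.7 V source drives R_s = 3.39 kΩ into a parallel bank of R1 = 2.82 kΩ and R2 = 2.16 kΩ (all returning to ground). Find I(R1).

Combine the parallel branches: R_p = (1/2.82 + 1/2.16)⁻¹ = 1.223 kΩ.
V_A = 16.7 × 1.223/4.613 = 4.428 V.
I(R1) = V_A / R1 = 4.428/2.82 = 1.570 mA.

I ≈ 1.57 mA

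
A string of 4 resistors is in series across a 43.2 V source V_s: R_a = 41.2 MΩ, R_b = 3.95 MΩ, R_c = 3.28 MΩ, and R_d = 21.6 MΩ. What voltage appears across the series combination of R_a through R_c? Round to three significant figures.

V ≈ 29.9 V

ΣR = 41.2 + 3.95 + 3.28 + 21.6 = 70.03 MΩ.
R_{R_a..R_c} = 41.2 + 3.95 + 3.28 = 48.43 MΩ.
By the voltage-divider rule, V = 43.2 × 48.43/70.03 = 29.88 V.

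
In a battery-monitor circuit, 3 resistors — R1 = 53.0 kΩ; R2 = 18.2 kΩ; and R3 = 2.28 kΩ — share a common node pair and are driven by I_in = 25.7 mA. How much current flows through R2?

I ≈ 2.76 mA

Total conductance ΣG = 1/53.0 + 1/18.2 + 1/2.28 = 0.5124 (units of 1/kΩ).
R2 takes the fraction G_k/ΣG = 0.05495/0.5124 = 0.1072, so I = 25.7 × 0.1072 = 2.756 mA.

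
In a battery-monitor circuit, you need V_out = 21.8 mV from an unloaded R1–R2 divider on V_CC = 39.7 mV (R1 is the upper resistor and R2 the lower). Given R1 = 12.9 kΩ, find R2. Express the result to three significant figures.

R2 ≈ 15.7 kΩ

The divider ratio is R2/(R1+R2) = 21.8/39.7 = 0.5491.
R2 = R1 · 0.5491/(1 − 0.5491) = 15.71 kΩ.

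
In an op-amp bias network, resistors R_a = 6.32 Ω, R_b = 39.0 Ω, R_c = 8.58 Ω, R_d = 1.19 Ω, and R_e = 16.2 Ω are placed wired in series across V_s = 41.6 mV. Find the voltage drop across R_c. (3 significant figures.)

V ≈ 5.01 mV

ΣR = 6.32 + 39.0 + 8.58 + 1.19 + 16.2 = 71.29 Ω.
By the voltage-divider rule, V = 41.6 × 8.580/71.29 = 5.007 mV.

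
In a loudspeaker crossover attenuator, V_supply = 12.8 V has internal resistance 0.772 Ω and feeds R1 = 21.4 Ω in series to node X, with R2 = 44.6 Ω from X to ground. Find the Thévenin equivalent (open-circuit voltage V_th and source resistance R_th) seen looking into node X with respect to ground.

R1' = 0.772 + 21.4 = 22.17 Ω (source resistance + R1).
V_th is the unloaded tap voltage: V_supply · R2/(R1'+R2) = 12.8 × 0.6679 = 8.550 V.
Looking into X with the source shorted: R_th = R1'·R2/(R1'+R2) = 22.17 × 44.6/66.77 = 14.81 Ω.

V_th ≈ 8.55 V, R_th ≈ 14.8 Ω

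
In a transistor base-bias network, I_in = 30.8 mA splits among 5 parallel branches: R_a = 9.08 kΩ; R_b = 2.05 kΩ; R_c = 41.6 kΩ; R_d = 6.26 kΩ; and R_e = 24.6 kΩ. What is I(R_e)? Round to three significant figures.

ΣG = 1/9.08 + 1/2.05 + 1/41.6 + 1/6.26 + 1/24.6 = 0.8224.
Current divider: I(R_e) = I_in · G_k/ΣG = 30.8 × (0.04065/0.8224) = 30.8 × 0.04943 = 1.522 mA.

I ≈ 1.52 mA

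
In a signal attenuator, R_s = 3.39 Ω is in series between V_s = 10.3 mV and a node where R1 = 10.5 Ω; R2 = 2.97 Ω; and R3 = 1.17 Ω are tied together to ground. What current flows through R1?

Equivalent of the parallel group: R_p = 0.7772 Ω.
V_A = 10.3 × 0.7772/4.167 = 1.921 mV.
I(R1) = V_A / R1 = 1.921/10.5 = 0.1830 mA.
(Check via current divider: I_total = 2.472 mA; share G_k/ΣG = 0.07402 → same result.)

I ≈ 0.183 mA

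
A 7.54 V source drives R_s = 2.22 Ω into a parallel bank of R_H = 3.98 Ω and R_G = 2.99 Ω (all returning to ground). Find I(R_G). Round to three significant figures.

I ≈ 1.10 A

Equivalent of the parallel group: R_p = 1.707 Ω.
V_A = 7.54 × 1.707/3.927 = 3.278 V.
I(R_G) = V_A / R_G = 3.278/2.99 = 1.096 A.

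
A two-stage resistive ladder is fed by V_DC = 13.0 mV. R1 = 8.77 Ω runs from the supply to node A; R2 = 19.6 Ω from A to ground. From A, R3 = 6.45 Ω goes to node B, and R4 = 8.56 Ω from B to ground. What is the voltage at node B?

V_B ≈ 3.65 mV

Node A sees R2 in parallel with the series input of stage 2, R3 + R4 = 15.01 Ω.
R2 ‖ (R3+R4) = 8.500 Ω.
So V_A = 13.0 × 0.4922 = 6.399 mV.
Then the unloaded second divider: V_B = V_A × R4/(R3+R4) = 6.399 × 0.5703 = 3.649 mV.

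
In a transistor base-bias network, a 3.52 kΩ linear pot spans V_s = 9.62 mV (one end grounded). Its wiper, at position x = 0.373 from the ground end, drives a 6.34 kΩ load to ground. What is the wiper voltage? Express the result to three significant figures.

V_out ≈ 3.18 mV

The pot divides into 2.207 kΩ above the wiper and 1.313 kΩ below.
Lower segment in parallel with the load: 1.313 ‖ 6.34 = 1.088 kΩ.
V_out = 9.62 × 1.088/(2.207 + 1.088) = 3.176 mV.
(Unloaded: V_out = x·V_s = 3.59 mV.)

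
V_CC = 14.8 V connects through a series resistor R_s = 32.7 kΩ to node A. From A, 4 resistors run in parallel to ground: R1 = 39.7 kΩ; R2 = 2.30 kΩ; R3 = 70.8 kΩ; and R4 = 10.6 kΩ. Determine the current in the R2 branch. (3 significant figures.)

I ≈ 0.329 mA

Combine the parallel branches: R_p = (1/39.7 + 1/2.30 + 1/70.8 + 1/10.6)⁻¹ = 1.759 kΩ.
Node voltage V_A = V_CC · R_p/(R_s + R_p) = 14.8 × 0.05105 = 0.7556 V.
I(R2) = V_A / R2 = 0.7556/2.30 = 0.3285 mA.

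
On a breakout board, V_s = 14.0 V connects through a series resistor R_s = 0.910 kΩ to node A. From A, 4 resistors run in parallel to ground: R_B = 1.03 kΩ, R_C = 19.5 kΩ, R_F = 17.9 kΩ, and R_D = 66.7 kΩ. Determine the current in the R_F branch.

I ≈ 0.392 mA

Equivalent of the parallel group: R_p = 0.9149 kΩ.
V_A by voltage divider: V_A = 14.0 × 0.9149/(0.910 + 0.9149) = 7.019 V.
Branch current I = V_A/R_F = 7.019/17.9 = 0.3921 mA.
(Equivalently: I_total = 7.672 mA, then current-divider fraction G_k/ΣG = 0.05111.)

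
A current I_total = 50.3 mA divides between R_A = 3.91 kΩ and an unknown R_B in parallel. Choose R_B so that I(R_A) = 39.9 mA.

In a two-way split, I_A/I_total = R_B/(R_A + R_B).
39.9/50.3 = R_B/(R_A + R_B) → R_B = R_A · (0.7932)/(1 − 0.7932) = 3.91 × 3.837 = 15.00 kΩ.

R_B ≈ 15.0 kΩ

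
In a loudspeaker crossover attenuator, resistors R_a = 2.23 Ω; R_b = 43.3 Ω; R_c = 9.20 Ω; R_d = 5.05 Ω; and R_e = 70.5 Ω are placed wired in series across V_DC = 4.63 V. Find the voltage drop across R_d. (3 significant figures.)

V ≈ 0.179 V

Series total: ΣR = 2.23 + 43.3 + 9.20 + 5.05 + 70.5 = 130.3 Ω.
By the voltage-divider rule, V = 4.63 × 5.050/130.3 = 0.1795 V.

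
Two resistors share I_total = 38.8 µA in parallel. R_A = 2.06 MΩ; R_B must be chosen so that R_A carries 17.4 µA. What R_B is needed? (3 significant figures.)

The fraction through R_A equals R_B/(R_A+R_B).
17.4/38.8 = R_B/(R_A + R_B) → R_B = R_A · (0.4485)/(1 − 0.4485) = 2.06 × 0.8131 = 1.675 MΩ.

R_B ≈ 1.67 MΩ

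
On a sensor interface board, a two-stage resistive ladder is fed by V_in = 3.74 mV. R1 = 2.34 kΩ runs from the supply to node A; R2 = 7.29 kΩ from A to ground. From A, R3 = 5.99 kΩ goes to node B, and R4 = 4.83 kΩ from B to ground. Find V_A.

V_A ≈ 2.43 mV

Node A sees R2 in parallel with the series input of stage 2, R3 + R4 = 10.82 kΩ.
R2 ‖ (R3+R4) = 4.355 kΩ.
First divider: V_A = V_in · 4.355/(2.34 + 4.355) = 2.433 mV.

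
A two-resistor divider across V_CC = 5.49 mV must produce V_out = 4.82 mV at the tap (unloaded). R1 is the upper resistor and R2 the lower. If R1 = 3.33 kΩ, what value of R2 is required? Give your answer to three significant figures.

R2 ≈ 24.0 kΩ

Required fraction k = V_out/V_CC = 0.8780.
Rearranging, R2 = R1·k/(1−k) = 3.33 × 7.194 = 23.96 kΩ.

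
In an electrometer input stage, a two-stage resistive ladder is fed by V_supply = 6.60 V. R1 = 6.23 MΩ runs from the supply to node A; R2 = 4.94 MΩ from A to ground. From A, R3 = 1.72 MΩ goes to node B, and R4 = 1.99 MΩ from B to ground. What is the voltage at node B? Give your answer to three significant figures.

Looking into the second stage from A: R3 + R4 = 3.710 MΩ appears in parallel with R2.
Effective lower resistance at A: R2 ‖ 3.710 = 2.119 MΩ.
First divider: V_A = V_supply · 2.119/(6.23 + 2.119) = 1.675 V.
Stage 2 is unloaded, so V_B = V_A · R4/(R3+R4) = 1.675 × 1.99/3.710 = 0.8984 V.

V_B ≈ 0.898 V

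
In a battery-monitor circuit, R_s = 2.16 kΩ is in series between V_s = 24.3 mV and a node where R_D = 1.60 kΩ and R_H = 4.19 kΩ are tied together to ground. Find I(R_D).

I ≈ 5.30 µA

Parallel bank: R_p = 1/(1/1.60 + 1/4.19) = 1.158 kΩ.
V_A = 24.3 × 1.158/3.318 = 8.480 mV.
I(R_D) = V_A / R_D = 8.480/1.60 = 5.300 µA.
(Check via current divider: I_total = 7.324 µA; share G_k/ΣG = 0.7237 → same result.)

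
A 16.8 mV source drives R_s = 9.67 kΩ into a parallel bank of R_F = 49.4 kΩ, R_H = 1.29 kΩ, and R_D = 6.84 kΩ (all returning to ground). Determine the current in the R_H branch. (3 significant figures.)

Combine the parallel branches: R_p = (1/49.4 + 1/1.29 + 1/6.84)⁻¹ = 1.062 kΩ.
V_A = 16.8 × 1.062/10.73 = 1.662 mV.
I(R_H) = V_A / R_H = 1.662/1.29 = 1.289 µA.

I ≈ 1.29 µA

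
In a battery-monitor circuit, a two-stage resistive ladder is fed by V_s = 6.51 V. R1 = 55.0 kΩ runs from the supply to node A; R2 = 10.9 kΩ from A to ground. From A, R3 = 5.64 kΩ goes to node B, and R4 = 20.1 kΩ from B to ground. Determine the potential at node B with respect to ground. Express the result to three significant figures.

Looking into the second stage from A: R3 + R4 = 25.74 kΩ appears in parallel with R2.
R2 ‖ (R3+R4) = 7.657 kΩ.
First divider: V_A = V_s · 7.657/(55.0 + 7.657) = 0.7956 V.
Then the unloaded second divider: V_B = V_A × R4/(R3+R4) = 0.7956 × 0.7809 = 0.6213 V.

V_B ≈ 0.621 V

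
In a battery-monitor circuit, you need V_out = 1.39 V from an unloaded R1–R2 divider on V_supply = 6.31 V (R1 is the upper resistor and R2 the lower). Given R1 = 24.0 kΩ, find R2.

Required fraction k = V_out/V_supply = 0.2203.
Rearranging, R2 = R1·k/(1−k) = 24.0 × 0.2825 = 6.780 kΩ.

R2 ≈ 6.78 kΩ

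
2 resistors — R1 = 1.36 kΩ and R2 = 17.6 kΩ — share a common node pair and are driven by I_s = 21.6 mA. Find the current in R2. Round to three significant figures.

I ≈ 1.55 mA

For two parallel branches, I_k = I_s · (other R)/(sum of R).
So I = 21.6 × 1.36/18.96 = 1.549 mA.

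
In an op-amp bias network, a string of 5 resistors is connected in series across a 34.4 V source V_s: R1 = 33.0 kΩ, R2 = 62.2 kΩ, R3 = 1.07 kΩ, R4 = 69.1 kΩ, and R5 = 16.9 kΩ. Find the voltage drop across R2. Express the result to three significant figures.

V ≈ 11.7 V

ΣR = 33.0 + 62.2 + 1.07 + 69.1 + 16.9 = 182.3 kΩ.
V = V_s · R/ΣR = 34.4 × 0.3413 = 11.74 V.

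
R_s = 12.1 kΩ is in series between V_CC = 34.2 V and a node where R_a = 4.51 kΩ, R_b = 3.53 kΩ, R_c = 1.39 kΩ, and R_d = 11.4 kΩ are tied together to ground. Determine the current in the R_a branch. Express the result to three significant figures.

I ≈ 0.449 mA

Parallel bank: R_p = 1/(1/4.51 + 1/3.53 + 1/1.39 + 1/11.4) = 0.7621 kΩ.
V_A by voltage divider: V_A = 34.2 × 0.7621/(12.1 + 0.7621) = 2.026 V.
I(R_a) = V_A / R_a = 2.026/4.51 = 0.4493 mA.
(Equivalently: I_total = 2.659 mA, then current-divider fraction G_k/ΣG = 0.1690.)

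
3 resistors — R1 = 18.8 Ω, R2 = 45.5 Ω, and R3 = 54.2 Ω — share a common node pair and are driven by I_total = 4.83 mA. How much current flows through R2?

I ≈ 1.13 mA

ΣG = 1/18.8 + 1/45.5 + 1/54.2 = 0.09362.
By the current-divider rule, I = I_total · G_k/ΣG = 4.83 × 0.2348 = 1.134 mA.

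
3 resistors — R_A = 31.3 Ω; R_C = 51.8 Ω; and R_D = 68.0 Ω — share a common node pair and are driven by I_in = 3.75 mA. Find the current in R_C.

ΣG = 1/31.3 + 1/51.8 + 1/68.0 = 0.06596.
R_C takes the fraction G_k/ΣG = 0.01931/0.06596 = 0.2927, so I = 3.75 × 0.2927 = 1.098 mA.

I ≈ 1.10 mA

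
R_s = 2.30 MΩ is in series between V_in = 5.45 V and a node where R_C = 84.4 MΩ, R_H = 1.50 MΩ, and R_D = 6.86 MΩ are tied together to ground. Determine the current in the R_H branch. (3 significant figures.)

Parallel bank: R_p = 1/(1/84.4 + 1/1.50 + 1/6.86) = 1.213 MΩ.
V_A by voltage divider: V_A = 5.45 × 1.213/(2.30 + 1.213) = 1.882 V.
I(R_H) = V_A / R_H = 1.882/1.50 = 1.255 µA.

I ≈ 1.25 µA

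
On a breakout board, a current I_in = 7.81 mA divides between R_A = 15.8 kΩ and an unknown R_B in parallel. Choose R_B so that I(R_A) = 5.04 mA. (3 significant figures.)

In a two-way split, I_A/I_in = R_B/(R_A + R_B).
5.04/7.81 = R_B/(R_A + R_B) → R_B = R_A · (0.6453)/(1 − 0.6453) = 15.8 × 1.819 = 28.75 kΩ.

R_B ≈ 28.7 kΩ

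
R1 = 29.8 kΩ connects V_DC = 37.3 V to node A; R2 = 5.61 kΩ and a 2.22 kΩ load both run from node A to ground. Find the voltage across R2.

First combine the lower leg with the load: R2 ‖ R_L = 1.591 kΩ.
Then V_out = V_DC · R2'/(R1 + R2') = 37.3 × 1.591/31.39 = 1.890 V.
(Unloaded it would be 5.91 V; the load pulls it down.)

V_out ≈ 1.89 V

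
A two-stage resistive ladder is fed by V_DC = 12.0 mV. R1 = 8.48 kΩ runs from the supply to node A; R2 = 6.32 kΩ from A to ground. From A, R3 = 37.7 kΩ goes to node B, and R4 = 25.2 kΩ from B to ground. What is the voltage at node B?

V_B ≈ 1.94 mV

Looking into the second stage from A: R3 + R4 = 62.90 kΩ appears in parallel with R2.
R2 ‖ (R3+R4) = 5.743 kΩ.
First divider: V_A = V_DC · 5.743/(8.48 + 5.743) = 4.845 mV.
Then the unloaded second divider: V_B = V_A × R4/(R3+R4) = 4.845 × 0.4006 = 1.941 mV.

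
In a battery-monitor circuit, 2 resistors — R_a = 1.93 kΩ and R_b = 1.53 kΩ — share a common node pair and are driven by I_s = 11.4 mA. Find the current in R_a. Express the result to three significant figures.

For two parallel branches, I_k = I_s · (other R)/(sum of R).
So I = 11.4 × 1.53/3.460 = 5.041 mA.

I ≈ 5.04 mA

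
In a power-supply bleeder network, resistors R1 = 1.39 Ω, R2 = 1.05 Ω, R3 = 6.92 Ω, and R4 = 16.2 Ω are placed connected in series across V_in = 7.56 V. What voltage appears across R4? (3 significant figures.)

V ≈ 4.79 V

ΣR = 1.39 + 1.05 + 6.92 + 16.2 = 25.56 Ω.
Voltage divider: V = V_in · (16.20 / 25.56) = 7.56 × 0.6338 = 4.792 V.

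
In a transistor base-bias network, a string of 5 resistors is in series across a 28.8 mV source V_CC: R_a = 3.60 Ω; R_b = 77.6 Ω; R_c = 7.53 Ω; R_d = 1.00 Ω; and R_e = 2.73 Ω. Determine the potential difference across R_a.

V ≈ 1.12 mV

Total series resistance ΣR = 3.60 + 77.6 + 7.53 + 1.00 + 2.73 = 92.46 Ω.
By the voltage-divider rule, V = 28.8 × 3.600/92.46 = 1.121 mV.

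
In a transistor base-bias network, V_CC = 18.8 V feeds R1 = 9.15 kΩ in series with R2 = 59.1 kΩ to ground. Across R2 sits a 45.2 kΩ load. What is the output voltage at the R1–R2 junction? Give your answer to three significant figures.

R2 ‖ R_L = (59.1 × 45.2)/(59.1 + 45.2) = 25.61 kΩ.
Now apply the divider: V_out = 18.8 × 0.7368 = 13.85 V.
(Unloaded it would be 16.3 V; the load pulls it down.)

V_out ≈ 13.9 V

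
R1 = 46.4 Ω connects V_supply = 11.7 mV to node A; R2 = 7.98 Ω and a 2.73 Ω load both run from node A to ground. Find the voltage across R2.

R2 ‖ R_L = (7.98 × 2.73)/(7.98 + 2.73) = 2.034 Ω.
Now apply the divider: V_out = 11.7 × 0.04200 = 0.4914 mV.

V_out ≈ 0.491 mV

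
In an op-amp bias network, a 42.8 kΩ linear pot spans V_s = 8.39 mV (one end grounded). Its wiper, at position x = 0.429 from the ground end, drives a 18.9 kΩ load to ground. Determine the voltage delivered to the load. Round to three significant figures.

The pot divides into 24.44 kΩ above the wiper and 18.36 kΩ below.
(x·R_p) ‖ R_L = 9.313 kΩ.
Loaded-divider output: V_out = 8.39 × 0.2759 = 2.315 mV.

V_out ≈ 2.32 mV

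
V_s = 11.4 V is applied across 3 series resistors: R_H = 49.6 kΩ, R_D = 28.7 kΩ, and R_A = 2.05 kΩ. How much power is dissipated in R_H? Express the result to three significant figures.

P ≈ 0.998 mW

The common current is I = 11.4/80.35 = 0.1419 mA.
V(R_H) = I·R = 7.037 V; P = V·I = 7.037 × 0.1419 = 0.9984 mW.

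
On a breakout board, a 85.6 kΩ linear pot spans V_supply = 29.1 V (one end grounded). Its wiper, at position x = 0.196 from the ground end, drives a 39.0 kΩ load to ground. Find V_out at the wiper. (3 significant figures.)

The pot divides into 68.82 kΩ above the wiper and 16.78 kΩ below.
(x·R_p) ‖ R_L = 11.73 kΩ.
Then V_out = V_supply · 11.73/(68.82 + 11.73) = 4.238 V.

V_out ≈ 4.24 V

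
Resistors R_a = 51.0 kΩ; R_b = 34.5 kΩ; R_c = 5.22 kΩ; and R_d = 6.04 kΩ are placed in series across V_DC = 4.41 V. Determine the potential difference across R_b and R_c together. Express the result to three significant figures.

ΣR = 51.0 + 34.5 + 5.22 + 6.04 = 96.76 kΩ.
R_{R_b..R_c} = 34.5 + 5.22 = 39.72 kΩ.
By the voltage-divider rule, V = 4.41 × 39.72/96.76 = 1.810 V.

V ≈ 1.81 V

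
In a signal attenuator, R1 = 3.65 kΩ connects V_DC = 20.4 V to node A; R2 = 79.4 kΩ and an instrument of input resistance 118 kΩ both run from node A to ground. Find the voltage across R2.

V_out ≈ 18.9 V

R2 ‖ R_L = (79.4 × 118)/(79.4 + 118) = 47.46 kΩ.
Then V_out = V_DC · R2'/(R1 + R2') = 20.4 × 47.46/51.11 = 18.94 V.
(Unloaded it would be 19.5 V; the load pulls it down.)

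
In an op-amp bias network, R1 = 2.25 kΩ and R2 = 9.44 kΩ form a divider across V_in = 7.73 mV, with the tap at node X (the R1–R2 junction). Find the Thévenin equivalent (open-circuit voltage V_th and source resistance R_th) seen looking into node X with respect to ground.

Open-circuit (no load on X): V_th = V_in · R2/(R1 + R2) = 7.73 × 9.44/(2.250 + 9.44) = 6.242 mV.
Looking into X with the source shorted: R_th = R1·R2/(R1+R2) = 2.250 × 9.44/11.69 = 1.817 kΩ.

V_th ≈ 6.24 mV, R_th ≈ 1.82 kΩ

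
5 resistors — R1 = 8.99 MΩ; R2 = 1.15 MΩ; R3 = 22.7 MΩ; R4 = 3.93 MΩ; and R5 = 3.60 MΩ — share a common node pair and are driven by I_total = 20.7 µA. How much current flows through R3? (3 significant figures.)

I ≈ 0.586 µA

Total conductance ΣG = 1/8.99 + 1/1.15 + 1/22.7 + 1/3.93 + 1/3.60 = 1.557 (units of 1/MΩ).
R3 takes the fraction G_k/ΣG = 0.04405/1.557 = 0.02829, so I = 20.7 × 0.02829 = 0.5856 µA.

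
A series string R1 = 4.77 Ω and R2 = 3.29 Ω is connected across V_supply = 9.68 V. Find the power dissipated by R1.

The common current is I = 9.68/8.060 = 1.201 A.
V(R1) = I·R = 5.729 V; P = V·I = 5.729 × 1.201 = 6.880 W.

P ≈ 6.88 W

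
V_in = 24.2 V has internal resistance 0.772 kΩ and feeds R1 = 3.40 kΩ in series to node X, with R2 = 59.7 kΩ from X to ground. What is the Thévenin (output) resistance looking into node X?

R1' = 0.772 + 3.40 = 4.172 kΩ (source resistance + R1).
With V_in suppressed (replaced by a short), R_th = R1' ‖ R2 = (4.172 × 59.7)/(4.172 + 59.7) = 3.899 kΩ.

R_th ≈ 3.90 kΩ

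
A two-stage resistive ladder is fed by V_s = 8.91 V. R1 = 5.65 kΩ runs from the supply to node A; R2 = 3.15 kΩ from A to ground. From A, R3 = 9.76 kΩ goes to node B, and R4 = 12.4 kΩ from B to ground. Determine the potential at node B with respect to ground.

Looking into the second stage from A: R3 + R4 = 22.16 kΩ appears in parallel with R2.
Effective lower resistance at A: R2 ‖ 22.16 = 2.758 kΩ.
So V_A = 8.91 × 0.3280 = 2.923 V.
Then the unloaded second divider: V_B = V_A × R4/(R3+R4) = 2.923 × 0.5596 = 1.635 V.

V_B ≈ 1.64 V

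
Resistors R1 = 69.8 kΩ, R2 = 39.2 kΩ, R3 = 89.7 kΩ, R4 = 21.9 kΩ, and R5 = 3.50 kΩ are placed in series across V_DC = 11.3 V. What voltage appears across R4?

V ≈ 1.10 V

Series total: ΣR = 69.8 + 39.2 + 89.7 + 21.9 + 3.50 = 224.1 kΩ.
V = V_DC · R/ΣR = 11.3 × 0.09772 = 1.104 V.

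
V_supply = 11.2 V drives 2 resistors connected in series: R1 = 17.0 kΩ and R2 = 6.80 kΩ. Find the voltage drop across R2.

ΣR = 17.0 + 6.80 = 23.80 kΩ.
Voltage divider: V = V_supply · (6.800 / 23.80) = 11.2 × 0.2857 = 3.200 V.

V ≈ 3.20 V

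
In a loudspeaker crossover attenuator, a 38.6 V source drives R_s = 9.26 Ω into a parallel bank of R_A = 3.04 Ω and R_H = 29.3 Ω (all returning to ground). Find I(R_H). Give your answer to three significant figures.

Combine the parallel branches: R_p = (1/3.04 + 1/29.3)⁻¹ = 2.754 Ω.
V_A = 38.6 × 2.754/12.01 = 8.849 V.
Branch current I = V_A/R_H = 8.849/29.3 = 0.3020 A.
(Check via current divider: I_total = 3.213 A; share G_k/ΣG = 0.09400 → same result.)

I ≈ 0.302 A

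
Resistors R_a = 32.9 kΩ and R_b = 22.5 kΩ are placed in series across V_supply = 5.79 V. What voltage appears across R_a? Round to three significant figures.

V ≈ 3.44 V

Total series resistance ΣR = 32.9 + 22.5 = 55.40 kΩ.
V = V_supply · R/ΣR = 5.79 × 0.5939 = 3.438 V.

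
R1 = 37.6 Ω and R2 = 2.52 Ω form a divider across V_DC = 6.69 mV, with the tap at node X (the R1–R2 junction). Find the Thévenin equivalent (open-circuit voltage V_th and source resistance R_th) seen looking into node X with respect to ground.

V_th is the unloaded tap voltage: V_DC · R2/(R1+R2) = 6.69 × 0.06281 = 0.4202 mV.
With V_DC suppressed (replaced by a short), R_th = R1 ‖ R2 = (37.60 × 2.52)/(37.60 + 2.52) = 2.362 Ω.

V_th ≈ 0.420 mV, R_th ≈ 2.36 Ω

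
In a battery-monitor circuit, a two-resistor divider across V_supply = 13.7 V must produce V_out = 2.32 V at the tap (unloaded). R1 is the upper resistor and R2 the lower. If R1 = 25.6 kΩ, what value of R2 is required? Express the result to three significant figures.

Required fraction k = V_out/V_supply = 0.1693.
So R2 = R1 · V_out/(V_supply − V_out) = 25.6 × 2.32/(13.7 − 2.32) = 25.6 × 0.2039 = 5.219 kΩ.

R2 ≈ 5.22 kΩ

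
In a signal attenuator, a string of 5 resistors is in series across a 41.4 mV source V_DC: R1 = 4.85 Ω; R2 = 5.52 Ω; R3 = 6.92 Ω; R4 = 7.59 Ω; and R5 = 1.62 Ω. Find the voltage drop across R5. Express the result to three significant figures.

Total series resistance ΣR = 4.85 + 5.52 + 6.92 + 7.59 + 1.62 = 26.50 Ω.
V = V_DC · R/ΣR = 41.4 × 0.06113 = 2.531 mV.

V ≈ 2.53 mV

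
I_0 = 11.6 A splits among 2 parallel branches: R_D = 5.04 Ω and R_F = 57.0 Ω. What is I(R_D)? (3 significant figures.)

For two parallel branches, I_k = I_0 · (other R)/(sum of R).
So I = 11.6 × 57.0/62.04 = 10.66 A.

I ≈ 10.7 A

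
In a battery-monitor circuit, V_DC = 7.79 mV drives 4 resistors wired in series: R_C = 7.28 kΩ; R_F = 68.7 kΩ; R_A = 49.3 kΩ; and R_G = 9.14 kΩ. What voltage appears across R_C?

V ≈ 0.422 mV

Total series resistance ΣR = 7.28 + 68.7 + 49.3 + 9.14 = 134.4 kΩ.
By the voltage-divider rule, V = 7.79 × 7.280/134.4 = 0.4219 mV.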